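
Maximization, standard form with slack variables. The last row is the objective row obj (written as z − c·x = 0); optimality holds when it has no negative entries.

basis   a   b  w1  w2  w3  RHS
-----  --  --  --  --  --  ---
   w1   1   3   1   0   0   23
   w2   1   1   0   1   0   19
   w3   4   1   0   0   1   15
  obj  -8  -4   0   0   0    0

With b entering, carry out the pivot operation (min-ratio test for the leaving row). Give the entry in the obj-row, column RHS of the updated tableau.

Ratio test on column b — row 1: 23/3 = 23/3; row 2: 19/1 = 19; row 3: 15/1 = 15. Minimum is 23/3 at row 1 (w1 leaves); pivot element 3.
Divide row 1 by 3; eliminate column b from the other rows.
obj-row update in column RHS: 0 − (-4)·(23/3) = 92/3.

92/3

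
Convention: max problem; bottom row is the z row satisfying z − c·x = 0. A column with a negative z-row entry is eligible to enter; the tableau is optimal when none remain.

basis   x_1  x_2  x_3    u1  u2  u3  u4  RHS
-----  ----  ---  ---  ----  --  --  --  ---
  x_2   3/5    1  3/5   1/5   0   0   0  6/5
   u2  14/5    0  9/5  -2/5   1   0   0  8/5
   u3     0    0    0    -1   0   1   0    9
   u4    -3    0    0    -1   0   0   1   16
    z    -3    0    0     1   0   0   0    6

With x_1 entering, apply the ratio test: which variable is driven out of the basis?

Column x_1 entries and ratios — x_2: (6/5)/(3/5) = 2; u2: (8/5)/(14/5) = 4/7; u3: 0 ≤ 0, skip; u4: -3 ≤ 0, skip.
Smallest ratio is 4/7 in the row of u2, so u2 leaves.

u2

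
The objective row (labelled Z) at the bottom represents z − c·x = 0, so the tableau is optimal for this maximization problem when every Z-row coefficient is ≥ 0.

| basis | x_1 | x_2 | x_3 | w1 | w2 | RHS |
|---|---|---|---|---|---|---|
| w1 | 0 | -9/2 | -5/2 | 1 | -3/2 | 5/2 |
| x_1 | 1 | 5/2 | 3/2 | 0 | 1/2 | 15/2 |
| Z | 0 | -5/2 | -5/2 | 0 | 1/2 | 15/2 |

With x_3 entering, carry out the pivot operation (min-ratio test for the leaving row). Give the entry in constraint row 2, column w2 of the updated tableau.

1/3

Ratio test on column x_3 — row 1: entry -5/2 ≤ 0; row 2: (15/2)/(3/2) = 5. Minimum is 5 at row 2 (x_1 leaves); pivot element 3/2.
Divide row 2 by 3/2; eliminate column x_3 from the other rows.
In the new row 2, the w2 entry is the old entry divided by the pivot: (1/2)/(3/2) = 1/3.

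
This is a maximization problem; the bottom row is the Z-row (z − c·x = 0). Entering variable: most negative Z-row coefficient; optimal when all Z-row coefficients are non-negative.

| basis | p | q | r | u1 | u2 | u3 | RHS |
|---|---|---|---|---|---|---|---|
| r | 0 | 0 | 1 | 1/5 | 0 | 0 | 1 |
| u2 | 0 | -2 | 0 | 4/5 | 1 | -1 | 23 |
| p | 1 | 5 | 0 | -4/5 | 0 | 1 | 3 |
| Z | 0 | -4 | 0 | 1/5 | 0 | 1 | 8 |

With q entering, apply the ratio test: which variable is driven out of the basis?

Column q entries and ratios — r: 0 ≤ 0, skip; u2: -2 ≤ 0, skip; p: 3/5 = 3/5.
Smallest ratio is 3/5 in the row of p, so p leaves.

p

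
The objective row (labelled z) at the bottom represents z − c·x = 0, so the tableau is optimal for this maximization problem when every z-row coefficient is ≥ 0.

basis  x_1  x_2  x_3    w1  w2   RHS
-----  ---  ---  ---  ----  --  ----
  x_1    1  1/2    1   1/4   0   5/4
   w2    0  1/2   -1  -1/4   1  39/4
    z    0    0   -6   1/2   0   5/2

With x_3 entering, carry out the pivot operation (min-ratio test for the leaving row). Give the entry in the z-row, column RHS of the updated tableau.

10

Ratio test on column x_3 — row 1: (5/4)/1 = 5/4; row 2: entry -1 ≤ 0. Minimum is 5/4 at row 1 (x_1 leaves); pivot element 1.
Divide row 1 by 1; eliminate column x_3 from the other rows.
z-row update in column RHS: 5/2 − (-6)·(5/4) = 10.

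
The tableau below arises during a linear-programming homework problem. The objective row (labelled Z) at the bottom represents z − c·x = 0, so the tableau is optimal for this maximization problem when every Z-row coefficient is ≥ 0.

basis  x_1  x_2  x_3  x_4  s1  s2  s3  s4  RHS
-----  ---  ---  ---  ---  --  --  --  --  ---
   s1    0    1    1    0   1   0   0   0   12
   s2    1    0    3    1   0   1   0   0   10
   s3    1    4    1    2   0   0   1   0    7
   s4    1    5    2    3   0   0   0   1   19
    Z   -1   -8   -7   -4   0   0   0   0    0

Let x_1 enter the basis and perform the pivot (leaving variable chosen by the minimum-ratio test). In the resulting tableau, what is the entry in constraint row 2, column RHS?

3

Ratio test on column x_1 — row 1: entry 0 ≤ 0; row 2: 10/1 = 10; row 3: 7/1 = 7; row 4: 19/1 = 19. Minimum is 7 at row 3 (s3 leaves); pivot element 1.
Divide row 3 by 1; eliminate column x_1 from the other rows.
Row 2 update in column RHS: 10 − 1·7 = 3.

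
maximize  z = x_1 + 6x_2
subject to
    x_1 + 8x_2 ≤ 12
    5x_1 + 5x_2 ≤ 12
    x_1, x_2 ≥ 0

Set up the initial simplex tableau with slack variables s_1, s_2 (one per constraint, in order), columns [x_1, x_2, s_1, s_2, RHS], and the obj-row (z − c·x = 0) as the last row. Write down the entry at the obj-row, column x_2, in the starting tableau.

-6

The obj-row carries the negated objective coefficients: the x_2 entry is -6.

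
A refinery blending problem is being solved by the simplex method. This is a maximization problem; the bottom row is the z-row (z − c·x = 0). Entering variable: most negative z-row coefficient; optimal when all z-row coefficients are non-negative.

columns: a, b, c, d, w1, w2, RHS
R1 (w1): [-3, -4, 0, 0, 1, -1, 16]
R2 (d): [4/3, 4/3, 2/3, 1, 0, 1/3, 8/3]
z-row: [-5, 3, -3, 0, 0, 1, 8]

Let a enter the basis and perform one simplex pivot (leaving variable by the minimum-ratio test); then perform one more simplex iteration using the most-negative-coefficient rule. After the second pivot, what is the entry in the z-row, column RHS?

Ratio test on column a — row 1: entry -3 ≤ 0; row 2: (8/3)/(4/3) = 2. Minimum is 2 at row 2 (d leaves); pivot element 4/3.
Divide row 2 by 4/3; eliminate column a from the other rows.
Second iteration: most negative z-row entry is -1/2 in column c, so c enters.
Ratio test on column c — row 1: 22/(3/2) = 44/3; row 2: 2/(1/2) = 4. Minimum is 4 at row 2 (a leaves); pivot element 1/2.
Divide row 2 by 1/2; eliminate column c from the other rows.
After both pivots, the entry at the z-row, column RHS is 20.

20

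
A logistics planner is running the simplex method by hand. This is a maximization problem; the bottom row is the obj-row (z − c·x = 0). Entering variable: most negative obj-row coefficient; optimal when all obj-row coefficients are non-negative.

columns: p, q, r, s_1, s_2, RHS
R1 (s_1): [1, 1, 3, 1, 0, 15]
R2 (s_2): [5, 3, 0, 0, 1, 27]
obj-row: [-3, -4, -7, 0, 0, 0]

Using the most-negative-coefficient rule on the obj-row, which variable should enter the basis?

Negative obj-row entries: p: -3, q: -4, r: -7.
The most negative is -7 in column r, so r enters.

r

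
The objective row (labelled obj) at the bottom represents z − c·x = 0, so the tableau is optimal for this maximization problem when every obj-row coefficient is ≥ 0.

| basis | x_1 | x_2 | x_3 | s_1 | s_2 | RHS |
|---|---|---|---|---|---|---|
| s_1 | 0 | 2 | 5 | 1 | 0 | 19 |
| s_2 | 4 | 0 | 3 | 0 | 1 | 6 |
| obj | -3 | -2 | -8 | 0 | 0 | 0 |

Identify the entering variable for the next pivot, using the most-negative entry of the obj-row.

Negative obj-row entries: x_1: -3, x_2: -2, x_3: -8.
The most negative is -8 in column x_3, so x_3 enters.

x_3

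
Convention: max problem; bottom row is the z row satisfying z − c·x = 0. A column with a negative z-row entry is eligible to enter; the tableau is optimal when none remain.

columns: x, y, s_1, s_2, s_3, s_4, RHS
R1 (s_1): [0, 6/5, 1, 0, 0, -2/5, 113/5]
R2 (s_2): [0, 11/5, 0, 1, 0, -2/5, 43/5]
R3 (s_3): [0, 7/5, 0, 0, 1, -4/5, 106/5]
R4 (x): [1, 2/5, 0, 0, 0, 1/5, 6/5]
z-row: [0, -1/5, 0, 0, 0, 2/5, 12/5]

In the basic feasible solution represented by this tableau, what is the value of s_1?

s_1 is basic (row 1); its value is the RHS of that row, 113/5.

113/5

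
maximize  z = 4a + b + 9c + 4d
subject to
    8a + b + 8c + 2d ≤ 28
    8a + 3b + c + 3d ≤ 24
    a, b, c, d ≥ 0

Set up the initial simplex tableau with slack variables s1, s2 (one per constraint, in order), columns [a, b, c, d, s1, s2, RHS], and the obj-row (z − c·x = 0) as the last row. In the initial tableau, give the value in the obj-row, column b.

-1

The obj-row carries the negated objective coefficients: the b entry is -1.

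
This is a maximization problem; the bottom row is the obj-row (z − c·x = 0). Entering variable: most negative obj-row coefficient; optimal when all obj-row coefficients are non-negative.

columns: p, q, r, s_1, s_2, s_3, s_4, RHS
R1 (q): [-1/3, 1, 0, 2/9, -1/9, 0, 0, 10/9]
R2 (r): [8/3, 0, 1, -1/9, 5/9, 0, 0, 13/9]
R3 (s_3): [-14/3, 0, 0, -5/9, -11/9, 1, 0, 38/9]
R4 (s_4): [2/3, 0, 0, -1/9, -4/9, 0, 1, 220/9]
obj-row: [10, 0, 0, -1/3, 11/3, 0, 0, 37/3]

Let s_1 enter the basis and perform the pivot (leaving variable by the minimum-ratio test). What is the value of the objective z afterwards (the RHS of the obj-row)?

Ratio test on column s_1 — row 1: (10/9)/(2/9) = 5; row 2: entry -1/9 ≤ 0; row 3: entry -5/9 ≤ 0; row 4: entry -1/9 ≤ 0. Minimum is 5 at row 1 (q leaves); pivot element 2/9.
Pivot on row 1; the obj-row RHS becomes 37/3 − (-1/3)·5 = 14.

14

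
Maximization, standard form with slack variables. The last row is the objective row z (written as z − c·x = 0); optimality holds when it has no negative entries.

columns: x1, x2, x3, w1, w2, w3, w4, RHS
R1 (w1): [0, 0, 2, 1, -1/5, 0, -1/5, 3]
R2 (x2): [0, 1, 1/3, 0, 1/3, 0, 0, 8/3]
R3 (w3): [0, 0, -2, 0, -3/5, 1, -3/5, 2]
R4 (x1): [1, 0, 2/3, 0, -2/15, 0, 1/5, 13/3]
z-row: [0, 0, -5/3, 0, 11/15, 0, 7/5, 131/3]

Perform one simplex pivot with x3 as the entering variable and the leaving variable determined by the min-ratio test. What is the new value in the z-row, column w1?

Ratio test on column x3 — row 1: 3/2 = 3/2; row 2: (8/3)/(1/3) = 8; row 3: entry -2 ≤ 0; row 4: (13/3)/(2/3) = 13/2. Minimum is 3/2 at row 1 (w1 leaves); pivot element 2.
Divide row 1 by 2; eliminate column x3 from the other rows.
z-row update in column w1: 0 − (-5/3)·(1/2) = 5/6.

5/6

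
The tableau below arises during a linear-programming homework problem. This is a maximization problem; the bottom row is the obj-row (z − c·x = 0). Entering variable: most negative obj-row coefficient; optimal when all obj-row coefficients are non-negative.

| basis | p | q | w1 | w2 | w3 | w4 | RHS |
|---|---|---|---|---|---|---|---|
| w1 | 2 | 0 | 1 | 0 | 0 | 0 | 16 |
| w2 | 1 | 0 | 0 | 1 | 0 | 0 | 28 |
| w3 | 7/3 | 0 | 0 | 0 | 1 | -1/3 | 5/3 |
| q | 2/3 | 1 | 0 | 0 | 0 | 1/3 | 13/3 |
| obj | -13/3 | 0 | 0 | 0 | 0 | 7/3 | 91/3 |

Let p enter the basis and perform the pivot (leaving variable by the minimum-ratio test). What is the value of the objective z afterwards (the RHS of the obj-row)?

Ratio test on column p — row 1: 16/2 = 8; row 2: 28/1 = 28; row 3: (5/3)/(7/3) = 5/7; row 4: (13/3)/(2/3) = 13/2. Minimum is 5/7 at row 3 (w3 leaves); pivot element 7/3.
Pivot on row 3; the obj-row RHS becomes 91/3 − (-13/3)·(5/7) = 234/7.

234/7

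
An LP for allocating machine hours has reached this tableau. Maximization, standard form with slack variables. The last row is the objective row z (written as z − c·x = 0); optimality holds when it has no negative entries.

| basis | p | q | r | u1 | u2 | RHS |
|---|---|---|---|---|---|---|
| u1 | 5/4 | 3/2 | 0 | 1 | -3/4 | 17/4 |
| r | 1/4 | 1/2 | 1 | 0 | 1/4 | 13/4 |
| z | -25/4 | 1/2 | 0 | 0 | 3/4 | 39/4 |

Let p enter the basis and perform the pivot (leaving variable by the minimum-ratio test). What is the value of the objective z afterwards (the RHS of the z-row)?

Ratio test on column p — row 1: (17/4)/(5/4) = 17/5; row 2: (13/4)/(1/4) = 13. Minimum is 17/5 at row 1 (u1 leaves); pivot element 5/4.
Pivot on row 1; the z-row RHS becomes 39/4 − (-25/4)·(17/5) = 31.

31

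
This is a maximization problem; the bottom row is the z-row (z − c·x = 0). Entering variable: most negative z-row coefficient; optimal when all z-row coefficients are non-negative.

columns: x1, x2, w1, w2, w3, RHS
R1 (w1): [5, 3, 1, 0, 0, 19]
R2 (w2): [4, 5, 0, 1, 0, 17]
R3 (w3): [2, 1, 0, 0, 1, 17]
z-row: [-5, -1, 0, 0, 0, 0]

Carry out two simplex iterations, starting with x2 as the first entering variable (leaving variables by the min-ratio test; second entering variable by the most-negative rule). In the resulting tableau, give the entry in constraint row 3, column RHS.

Ratio test on column x2 — row 1: 19/3 = 19/3; row 2: 17/5 = 17/5; row 3: 17/1 = 17. Minimum is 17/5 at row 2 (w2 leaves); pivot element 5.
Divide row 2 by 5; eliminate column x2 from the other rows.
Second iteration: most negative z-row entry is -21/5 in column x1, so x1 enters.
Ratio test on column x1 — row 1: (44/5)/(13/5) = 44/13; row 2: (17/5)/(4/5) = 17/4; row 3: (68/5)/(6/5) = 34/3. Minimum is 44/13 at row 1 (w1 leaves); pivot element 13/5.
Divide row 1 by 13/5; eliminate column x1 from the other rows.
After both pivots, the entry at constraint row 3, column RHS is 124/13.

124/13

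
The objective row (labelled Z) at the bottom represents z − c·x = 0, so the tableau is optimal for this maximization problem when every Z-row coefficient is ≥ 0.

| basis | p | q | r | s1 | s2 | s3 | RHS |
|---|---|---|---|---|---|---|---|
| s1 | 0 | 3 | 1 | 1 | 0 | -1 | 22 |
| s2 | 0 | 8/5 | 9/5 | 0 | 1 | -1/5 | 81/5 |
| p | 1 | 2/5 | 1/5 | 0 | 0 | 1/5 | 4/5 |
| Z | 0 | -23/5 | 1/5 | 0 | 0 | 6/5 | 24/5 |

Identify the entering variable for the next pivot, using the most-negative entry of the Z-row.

q

Negative Z-row entries: q: -23/5.
The most negative is -23/5 in column q, so q enters.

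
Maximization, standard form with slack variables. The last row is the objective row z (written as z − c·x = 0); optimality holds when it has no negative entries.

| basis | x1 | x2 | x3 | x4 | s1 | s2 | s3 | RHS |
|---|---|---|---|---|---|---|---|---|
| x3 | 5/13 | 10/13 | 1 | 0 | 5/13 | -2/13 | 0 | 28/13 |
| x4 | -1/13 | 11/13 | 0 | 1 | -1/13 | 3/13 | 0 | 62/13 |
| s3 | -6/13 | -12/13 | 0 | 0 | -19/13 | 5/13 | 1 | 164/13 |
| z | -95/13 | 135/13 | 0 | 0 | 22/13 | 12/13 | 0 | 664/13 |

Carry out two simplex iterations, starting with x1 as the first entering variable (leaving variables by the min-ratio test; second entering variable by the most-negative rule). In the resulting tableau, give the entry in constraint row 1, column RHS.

16

Ratio test on column x1 — row 1: (28/13)/(5/13) = 28/5; row 2: entry -1/13 ≤ 0; row 3: entry -6/13 ≤ 0. Minimum is 28/5 at row 1 (x3 leaves); pivot element 5/13.
Divide row 1 by 5/13; eliminate column x1 from the other rows.
Second iteration: most negative z-row entry is -2 in column s2, so s2 enters.
Ratio test on column s2 — row 1: entry -2/5 ≤ 0; row 2: (26/5)/(1/5) = 26; row 3: (76/5)/(1/5) = 76. Minimum is 26 at row 2 (x4 leaves); pivot element 1/5.
Divide row 2 by 1/5; eliminate column s2 from the other rows.
After both pivots, the entry at constraint row 1, column RHS is 16.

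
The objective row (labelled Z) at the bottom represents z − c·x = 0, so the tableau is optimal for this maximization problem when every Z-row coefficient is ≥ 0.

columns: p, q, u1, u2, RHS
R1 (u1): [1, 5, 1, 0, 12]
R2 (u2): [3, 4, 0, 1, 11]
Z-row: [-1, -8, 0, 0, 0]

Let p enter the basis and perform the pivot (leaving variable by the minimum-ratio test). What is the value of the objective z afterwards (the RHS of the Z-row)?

Ratio test on column p — row 1: 12/1 = 12; row 2: 11/3 = 11/3. Minimum is 11/3 at row 2 (u2 leaves); pivot element 3.
Pivot on row 2; the Z-row RHS becomes 0 − (-1)·(11/3) = 11/3.

11/3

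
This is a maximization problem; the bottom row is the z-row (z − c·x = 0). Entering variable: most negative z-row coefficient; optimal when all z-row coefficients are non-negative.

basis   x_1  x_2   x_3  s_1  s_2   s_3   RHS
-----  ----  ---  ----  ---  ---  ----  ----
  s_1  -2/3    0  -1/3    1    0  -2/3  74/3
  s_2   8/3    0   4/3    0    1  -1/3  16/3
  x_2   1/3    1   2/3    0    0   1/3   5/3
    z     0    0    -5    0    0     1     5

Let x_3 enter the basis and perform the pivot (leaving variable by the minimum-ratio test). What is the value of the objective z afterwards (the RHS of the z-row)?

35/2

Ratio test on column x_3 — row 1: entry -1/3 ≤ 0; row 2: (16/3)/(4/3) = 4; row 3: (5/3)/(2/3) = 5/2. Minimum is 5/2 at row 3 (x_2 leaves); pivot element 2/3.
Pivot on row 3; the z-row RHS becomes 5 − (-5)·(5/2) = 35/2.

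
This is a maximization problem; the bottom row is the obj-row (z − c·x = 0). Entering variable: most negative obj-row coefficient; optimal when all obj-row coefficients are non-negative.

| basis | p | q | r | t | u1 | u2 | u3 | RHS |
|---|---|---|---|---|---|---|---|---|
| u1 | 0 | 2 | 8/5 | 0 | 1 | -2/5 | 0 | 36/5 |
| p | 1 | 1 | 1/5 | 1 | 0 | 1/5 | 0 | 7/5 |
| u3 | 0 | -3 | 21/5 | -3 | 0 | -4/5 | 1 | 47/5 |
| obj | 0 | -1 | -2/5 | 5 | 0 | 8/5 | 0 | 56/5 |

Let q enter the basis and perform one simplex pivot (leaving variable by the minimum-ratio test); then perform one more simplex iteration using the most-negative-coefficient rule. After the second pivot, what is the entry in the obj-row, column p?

Ratio test on column q — row 1: (36/5)/2 = 18/5; row 2: (7/5)/1 = 7/5; row 3: entry -3 ≤ 0. Minimum is 7/5 at row 2 (p leaves); pivot element 1.
Divide row 2 by 1; eliminate column q from the other rows.
Second iteration: most negative obj-row entry is -1/5 in column r, so r enters.
Ratio test on column r — row 1: (22/5)/(6/5) = 11/3; row 2: (7/5)/(1/5) = 7; row 3: (68/5)/(24/5) = 17/6. Minimum is 17/6 at row 3 (u3 leaves); pivot element 24/5.
Divide row 3 by 24/5; eliminate column r from the other rows.
After both pivots, the entry at the obj-row, column p is 9/8.

9/8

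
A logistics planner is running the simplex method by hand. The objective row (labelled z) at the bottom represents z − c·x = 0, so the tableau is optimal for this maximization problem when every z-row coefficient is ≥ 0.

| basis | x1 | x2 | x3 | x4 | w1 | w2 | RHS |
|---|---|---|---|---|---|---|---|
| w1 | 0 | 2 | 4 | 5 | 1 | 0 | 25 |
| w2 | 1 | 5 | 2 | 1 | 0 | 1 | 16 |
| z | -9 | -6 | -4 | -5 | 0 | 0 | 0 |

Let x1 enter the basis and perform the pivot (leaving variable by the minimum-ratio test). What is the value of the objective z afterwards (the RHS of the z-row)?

144

Ratio test on column x1 — row 1: entry 0 ≤ 0; row 2: 16/1 = 16. Minimum is 16 at row 2 (w2 leaves); pivot element 1.
Pivot on row 2; the z-row RHS becomes 0 − (-9)·16 = 144.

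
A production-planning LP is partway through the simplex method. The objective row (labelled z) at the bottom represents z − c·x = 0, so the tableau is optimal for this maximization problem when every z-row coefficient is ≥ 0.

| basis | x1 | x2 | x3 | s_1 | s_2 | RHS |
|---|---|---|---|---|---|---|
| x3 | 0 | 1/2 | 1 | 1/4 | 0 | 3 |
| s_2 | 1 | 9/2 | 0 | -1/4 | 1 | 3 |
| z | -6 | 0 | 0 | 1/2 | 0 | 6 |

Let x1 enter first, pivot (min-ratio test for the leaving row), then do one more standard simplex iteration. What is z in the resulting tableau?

36

Ratio test on column x1 — row 1: entry 0 ≤ 0; row 2: 3/1 = 3. Minimum is 3 at row 2 (s_2 leaves); pivot element 1.
Pivot on row 2; the z-row RHS becomes 6 − (-6)·3 = 24.
Next entering variable (most negative z-row entry -1): s_1.
Ratio test on column s_1 — row 1: 3/(1/4) = 12; row 2: entry -1/4 ≤ 0. Minimum is 12 at row 1 (x3 leaves); pivot element 1/4.
After the second pivot the z-row RHS is 24 − (-1)·12 = 36.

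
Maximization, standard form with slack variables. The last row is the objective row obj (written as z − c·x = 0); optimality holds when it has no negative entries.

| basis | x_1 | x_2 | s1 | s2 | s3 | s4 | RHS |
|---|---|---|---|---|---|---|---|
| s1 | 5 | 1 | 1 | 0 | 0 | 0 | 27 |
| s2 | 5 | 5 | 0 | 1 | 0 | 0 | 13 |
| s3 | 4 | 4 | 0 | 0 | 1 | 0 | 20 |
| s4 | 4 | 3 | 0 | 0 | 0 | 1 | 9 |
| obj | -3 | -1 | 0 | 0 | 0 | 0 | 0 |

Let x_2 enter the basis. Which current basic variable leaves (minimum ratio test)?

Column x_2 entries and ratios — s1: 27/1 = 27; s2: 13/5 = 13/5; s3: 20/4 = 5; s4: 9/3 = 3.
Smallest ratio is 13/5 in the row of s2, so s2 leaves.

s2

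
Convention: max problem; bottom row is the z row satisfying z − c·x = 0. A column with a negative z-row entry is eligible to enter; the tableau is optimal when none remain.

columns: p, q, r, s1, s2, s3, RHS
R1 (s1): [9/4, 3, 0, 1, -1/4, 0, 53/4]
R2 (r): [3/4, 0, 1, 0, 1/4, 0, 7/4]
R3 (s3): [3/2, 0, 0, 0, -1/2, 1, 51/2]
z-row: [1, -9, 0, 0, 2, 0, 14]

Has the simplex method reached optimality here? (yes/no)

The z-row has a negative entry -9 in column q, so it is not optimal.

no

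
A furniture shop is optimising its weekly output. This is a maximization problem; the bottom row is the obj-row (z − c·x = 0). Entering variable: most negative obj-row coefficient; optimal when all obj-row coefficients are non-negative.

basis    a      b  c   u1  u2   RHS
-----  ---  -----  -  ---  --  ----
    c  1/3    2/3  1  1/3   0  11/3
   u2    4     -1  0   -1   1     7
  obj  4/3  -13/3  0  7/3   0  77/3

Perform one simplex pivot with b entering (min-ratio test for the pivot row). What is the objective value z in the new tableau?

Ratio test on column b — row 1: (11/3)/(2/3) = 11/2; row 2: entry -1 ≤ 0. Minimum is 11/2 at row 1 (c leaves); pivot element 2/3.
Pivot on row 1; the obj-row RHS becomes 77/3 − (-13/3)·(11/2) = 99/2.

99/2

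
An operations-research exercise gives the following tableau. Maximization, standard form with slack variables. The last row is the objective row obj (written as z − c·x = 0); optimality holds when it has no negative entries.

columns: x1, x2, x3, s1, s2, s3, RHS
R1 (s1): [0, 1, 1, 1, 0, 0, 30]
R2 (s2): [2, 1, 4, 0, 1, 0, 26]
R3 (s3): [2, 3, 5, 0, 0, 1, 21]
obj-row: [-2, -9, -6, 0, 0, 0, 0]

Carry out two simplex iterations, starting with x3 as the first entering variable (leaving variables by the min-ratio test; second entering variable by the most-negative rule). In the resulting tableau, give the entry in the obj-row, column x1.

Ratio test on column x3 — row 1: 30/1 = 30; row 2: 26/4 = 13/2; row 3: 21/5 = 21/5. Minimum is 21/5 at row 3 (s3 leaves); pivot element 5.
Divide row 3 by 5; eliminate column x3 from the other rows.
Second iteration: most negative obj-row entry is -27/5 in column x2, so x2 enters.
Ratio test on column x2 — row 1: (129/5)/(2/5) = 129/2; row 2: entry -7/5 ≤ 0; row 3: (21/5)/(3/5) = 7. Minimum is 7 at row 3 (x3 leaves); pivot element 3/5.
Divide row 3 by 3/5; eliminate column x2 from the other rows.
After both pivots, the entry at the obj-row, column x1 is 4.

4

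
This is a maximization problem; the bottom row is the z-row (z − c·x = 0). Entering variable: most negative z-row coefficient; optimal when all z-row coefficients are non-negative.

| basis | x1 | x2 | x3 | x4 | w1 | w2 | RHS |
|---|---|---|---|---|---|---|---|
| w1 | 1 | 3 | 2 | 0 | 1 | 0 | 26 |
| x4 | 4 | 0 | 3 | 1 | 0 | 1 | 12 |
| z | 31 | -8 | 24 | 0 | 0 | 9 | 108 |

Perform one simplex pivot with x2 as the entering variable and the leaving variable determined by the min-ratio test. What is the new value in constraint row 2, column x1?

Ratio test on column x2 — row 1: 26/3 = 26/3; row 2: entry 0 ≤ 0. Minimum is 26/3 at row 1 (w1 leaves); pivot element 3.
Divide row 1 by 3; eliminate column x2 from the other rows.
Row 2 update in column x1: 4 − 0·(1/3) = 4.

4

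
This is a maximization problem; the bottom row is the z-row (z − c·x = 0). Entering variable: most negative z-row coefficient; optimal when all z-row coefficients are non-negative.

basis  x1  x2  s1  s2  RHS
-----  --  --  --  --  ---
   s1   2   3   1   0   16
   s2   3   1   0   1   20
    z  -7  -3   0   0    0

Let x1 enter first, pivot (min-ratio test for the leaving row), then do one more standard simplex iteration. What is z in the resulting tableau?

Ratio test on column x1 — row 1: 16/2 = 8; row 2: 20/3 = 20/3. Minimum is 20/3 at row 2 (s2 leaves); pivot element 3.
Pivot on row 2; the z-row RHS becomes 0 − (-7)·(20/3) = 140/3.
Next entering variable (most negative z-row entry -2/3): x2.
Ratio test on column x2 — row 1: (8/3)/(7/3) = 8/7; row 2: (20/3)/(1/3) = 20. Minimum is 8/7 at row 1 (s1 leaves); pivot element 7/3.
After the second pivot the z-row RHS is 140/3 − (-2/3)·(8/7) = 332/7.

332/7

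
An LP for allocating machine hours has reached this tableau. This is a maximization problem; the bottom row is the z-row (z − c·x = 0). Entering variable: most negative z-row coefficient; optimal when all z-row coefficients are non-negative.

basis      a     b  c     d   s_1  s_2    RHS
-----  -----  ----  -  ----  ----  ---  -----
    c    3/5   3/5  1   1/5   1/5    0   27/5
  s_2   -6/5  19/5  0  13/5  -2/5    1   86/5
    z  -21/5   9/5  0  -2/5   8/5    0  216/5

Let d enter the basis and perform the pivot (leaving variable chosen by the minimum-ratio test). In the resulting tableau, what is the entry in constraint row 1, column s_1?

3/13

Ratio test on column d — row 1: (27/5)/(1/5) = 27; row 2: (86/5)/(13/5) = 86/13. Minimum is 86/13 at row 2 (s_2 leaves); pivot element 13/5.
Divide row 2 by 13/5; eliminate column d from the other rows.
Row 1 update in column s_1: 1/5 − (1/5)·(-2/13) = 3/13.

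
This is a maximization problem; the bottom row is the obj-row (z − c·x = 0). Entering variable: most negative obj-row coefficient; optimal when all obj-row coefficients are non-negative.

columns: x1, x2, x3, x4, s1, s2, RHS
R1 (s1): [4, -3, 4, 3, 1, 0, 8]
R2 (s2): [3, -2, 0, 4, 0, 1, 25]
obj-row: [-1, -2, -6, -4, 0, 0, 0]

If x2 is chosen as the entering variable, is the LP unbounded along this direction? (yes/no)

yes

Every constraint-row entry in column x2 is ≤ 0, so increasing x2 is unbounded.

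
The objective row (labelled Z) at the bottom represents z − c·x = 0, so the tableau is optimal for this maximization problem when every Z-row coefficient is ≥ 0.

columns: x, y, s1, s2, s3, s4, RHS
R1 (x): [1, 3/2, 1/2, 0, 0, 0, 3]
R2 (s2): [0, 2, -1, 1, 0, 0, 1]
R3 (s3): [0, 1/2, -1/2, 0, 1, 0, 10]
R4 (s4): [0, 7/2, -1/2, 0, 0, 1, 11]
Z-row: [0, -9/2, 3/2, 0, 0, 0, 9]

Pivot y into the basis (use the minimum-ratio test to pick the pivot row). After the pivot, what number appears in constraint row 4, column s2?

Ratio test on column y — row 1: 3/(3/2) = 2; row 2: 1/2 = 1/2; row 3: 10/(1/2) = 20; row 4: 11/(7/2) = 22/7. Minimum is 1/2 at row 2 (s2 leaves); pivot element 2.
Divide row 2 by 2; eliminate column y from the other rows.
Row 4 update in column s2: 0 − (7/2)·(1/2) = -7/4.

-7/4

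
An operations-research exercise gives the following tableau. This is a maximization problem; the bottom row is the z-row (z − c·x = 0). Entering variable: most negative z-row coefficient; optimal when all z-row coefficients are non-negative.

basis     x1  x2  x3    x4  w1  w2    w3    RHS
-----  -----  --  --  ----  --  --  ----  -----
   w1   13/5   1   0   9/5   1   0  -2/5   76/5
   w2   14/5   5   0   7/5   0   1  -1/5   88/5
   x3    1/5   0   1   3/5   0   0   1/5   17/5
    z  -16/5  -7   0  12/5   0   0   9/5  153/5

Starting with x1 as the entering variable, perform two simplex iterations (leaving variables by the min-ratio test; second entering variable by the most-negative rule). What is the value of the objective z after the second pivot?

869/17

Ratio test on column x1 — row 1: (76/5)/(13/5) = 76/13; row 2: (88/5)/(14/5) = 44/7; row 3: (17/5)/(1/5) = 17. Minimum is 76/13 at row 1 (w1 leaves); pivot element 13/5.
Pivot on row 1; the z-row RHS becomes 153/5 − (-16/5)·(76/13) = 641/13.
Next entering variable (most negative z-row entry -75/13): x2.
Ratio test on column x2 — row 1: (76/13)/(5/13) = 76/5; row 2: (16/13)/(51/13) = 16/51; row 3: entry -1/13 ≤ 0. Minimum is 16/51 at row 2 (w2 leaves); pivot element 51/13.
After the second pivot the z-row RHS is 641/13 − (-75/13)·(16/51) = 869/17.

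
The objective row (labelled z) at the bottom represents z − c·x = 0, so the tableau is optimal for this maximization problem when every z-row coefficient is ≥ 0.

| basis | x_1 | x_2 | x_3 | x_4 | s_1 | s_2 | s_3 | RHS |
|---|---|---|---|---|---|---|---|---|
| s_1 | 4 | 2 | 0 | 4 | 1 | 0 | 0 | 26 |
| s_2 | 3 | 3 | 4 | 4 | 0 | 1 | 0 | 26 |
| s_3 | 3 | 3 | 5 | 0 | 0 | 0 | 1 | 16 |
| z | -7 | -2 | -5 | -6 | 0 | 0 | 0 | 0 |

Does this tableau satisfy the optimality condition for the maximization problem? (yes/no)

no

The z-row has a negative entry -7 in column x_1, so it is not optimal.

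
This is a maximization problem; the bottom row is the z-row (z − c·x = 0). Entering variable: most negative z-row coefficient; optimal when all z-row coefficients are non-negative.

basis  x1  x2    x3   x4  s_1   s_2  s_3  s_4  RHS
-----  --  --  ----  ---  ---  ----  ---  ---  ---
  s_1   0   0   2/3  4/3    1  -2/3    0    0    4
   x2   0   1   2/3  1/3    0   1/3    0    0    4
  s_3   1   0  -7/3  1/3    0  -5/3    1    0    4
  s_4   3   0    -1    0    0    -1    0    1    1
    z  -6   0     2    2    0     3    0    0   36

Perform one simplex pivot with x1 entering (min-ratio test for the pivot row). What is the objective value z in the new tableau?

Ratio test on column x1 — row 1: entry 0 ≤ 0; row 2: entry 0 ≤ 0; row 3: 4/1 = 4; row 4: 1/3 = 1/3. Minimum is 1/3 at row 4 (s_4 leaves); pivot element 3.
Pivot on row 4; the z-row RHS becomes 36 − (-6)·(1/3) = 38.

38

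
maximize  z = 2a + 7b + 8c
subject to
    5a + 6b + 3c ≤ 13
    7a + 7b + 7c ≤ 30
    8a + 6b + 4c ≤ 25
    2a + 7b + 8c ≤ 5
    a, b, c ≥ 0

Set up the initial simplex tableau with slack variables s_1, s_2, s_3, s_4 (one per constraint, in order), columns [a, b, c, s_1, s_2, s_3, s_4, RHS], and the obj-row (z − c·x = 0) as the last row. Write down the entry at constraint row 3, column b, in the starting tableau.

Constraint 3 has coefficient 6 on b.

6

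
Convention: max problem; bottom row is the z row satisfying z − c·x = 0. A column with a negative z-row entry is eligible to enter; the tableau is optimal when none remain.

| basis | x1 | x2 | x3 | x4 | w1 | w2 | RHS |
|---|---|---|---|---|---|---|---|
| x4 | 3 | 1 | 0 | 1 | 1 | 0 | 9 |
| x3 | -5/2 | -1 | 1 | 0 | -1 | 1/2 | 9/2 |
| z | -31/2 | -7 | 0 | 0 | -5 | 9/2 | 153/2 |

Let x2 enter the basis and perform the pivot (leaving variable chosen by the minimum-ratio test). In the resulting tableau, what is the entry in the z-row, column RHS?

279/2

Ratio test on column x2 — row 1: 9/1 = 9; row 2: entry -1 ≤ 0. Minimum is 9 at row 1 (x4 leaves); pivot element 1.
Divide row 1 by 1; eliminate column x2 from the other rows.
z-row update in column RHS: 153/2 − (-7)·9 = 279/2.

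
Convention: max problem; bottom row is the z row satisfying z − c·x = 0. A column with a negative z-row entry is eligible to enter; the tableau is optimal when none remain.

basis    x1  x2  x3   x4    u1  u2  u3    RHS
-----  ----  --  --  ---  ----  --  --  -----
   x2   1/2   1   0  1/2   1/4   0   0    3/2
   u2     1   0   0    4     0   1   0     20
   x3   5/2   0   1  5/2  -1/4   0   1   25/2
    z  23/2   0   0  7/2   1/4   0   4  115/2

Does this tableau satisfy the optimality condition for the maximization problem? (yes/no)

yes

Every z-row coefficient is ≥ 0, so the tableau is optimal.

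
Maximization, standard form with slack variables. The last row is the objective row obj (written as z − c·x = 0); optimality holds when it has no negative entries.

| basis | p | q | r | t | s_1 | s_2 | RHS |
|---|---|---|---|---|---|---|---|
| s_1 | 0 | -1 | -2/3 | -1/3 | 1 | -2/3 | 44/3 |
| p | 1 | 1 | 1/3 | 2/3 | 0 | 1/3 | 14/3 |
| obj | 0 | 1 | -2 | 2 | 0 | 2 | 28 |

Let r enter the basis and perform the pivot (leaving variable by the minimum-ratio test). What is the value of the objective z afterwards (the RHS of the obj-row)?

56

Ratio test on column r — row 1: entry -2/3 ≤ 0; row 2: (14/3)/(1/3) = 14. Minimum is 14 at row 2 (p leaves); pivot element 1/3.
Pivot on row 2; the obj-row RHS becomes 28 − (-2)·14 = 56.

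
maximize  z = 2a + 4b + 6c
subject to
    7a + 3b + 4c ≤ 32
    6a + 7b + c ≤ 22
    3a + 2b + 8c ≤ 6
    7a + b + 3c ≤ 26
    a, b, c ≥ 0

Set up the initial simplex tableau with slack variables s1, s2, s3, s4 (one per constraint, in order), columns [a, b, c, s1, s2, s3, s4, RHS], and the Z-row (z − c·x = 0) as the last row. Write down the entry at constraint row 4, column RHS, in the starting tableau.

26

The RHS of constraint 4 is b_4 = 26.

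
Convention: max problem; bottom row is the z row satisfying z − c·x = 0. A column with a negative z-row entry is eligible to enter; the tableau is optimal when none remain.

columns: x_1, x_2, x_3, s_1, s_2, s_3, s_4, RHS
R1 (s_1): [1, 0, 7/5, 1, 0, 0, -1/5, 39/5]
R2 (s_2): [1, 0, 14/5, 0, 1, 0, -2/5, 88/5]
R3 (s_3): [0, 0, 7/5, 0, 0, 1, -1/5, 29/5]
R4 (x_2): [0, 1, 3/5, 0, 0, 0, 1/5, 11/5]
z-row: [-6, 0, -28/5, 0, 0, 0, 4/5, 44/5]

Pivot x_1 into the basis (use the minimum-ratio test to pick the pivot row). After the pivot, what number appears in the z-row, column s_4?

Ratio test on column x_1 — row 1: (39/5)/1 = 39/5; row 2: (88/5)/1 = 88/5; row 3: entry 0 ≤ 0; row 4: entry 0 ≤ 0. Minimum is 39/5 at row 1 (s_1 leaves); pivot element 1.
Divide row 1 by 1; eliminate column x_1 from the other rows.
z-row update in column s_4: 4/5 − (-6)·(-1/5) = -2/5.

-2/5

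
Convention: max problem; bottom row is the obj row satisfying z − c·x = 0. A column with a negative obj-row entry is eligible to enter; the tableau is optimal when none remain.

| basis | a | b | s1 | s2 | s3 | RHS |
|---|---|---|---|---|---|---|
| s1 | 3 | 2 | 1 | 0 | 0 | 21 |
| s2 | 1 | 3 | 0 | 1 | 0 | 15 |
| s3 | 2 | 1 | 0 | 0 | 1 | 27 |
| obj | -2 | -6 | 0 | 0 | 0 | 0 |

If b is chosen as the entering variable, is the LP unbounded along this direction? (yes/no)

no

Column b has positive entries in row(s) 1, 2, 3, so the ratio test bounds it — not unbounded.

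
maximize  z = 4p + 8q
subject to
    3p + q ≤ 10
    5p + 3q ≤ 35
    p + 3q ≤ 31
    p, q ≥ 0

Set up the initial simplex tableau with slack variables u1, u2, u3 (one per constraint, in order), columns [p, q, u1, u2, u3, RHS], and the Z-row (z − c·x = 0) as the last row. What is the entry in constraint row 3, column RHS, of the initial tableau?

31

The RHS of constraint 3 is b_3 = 31.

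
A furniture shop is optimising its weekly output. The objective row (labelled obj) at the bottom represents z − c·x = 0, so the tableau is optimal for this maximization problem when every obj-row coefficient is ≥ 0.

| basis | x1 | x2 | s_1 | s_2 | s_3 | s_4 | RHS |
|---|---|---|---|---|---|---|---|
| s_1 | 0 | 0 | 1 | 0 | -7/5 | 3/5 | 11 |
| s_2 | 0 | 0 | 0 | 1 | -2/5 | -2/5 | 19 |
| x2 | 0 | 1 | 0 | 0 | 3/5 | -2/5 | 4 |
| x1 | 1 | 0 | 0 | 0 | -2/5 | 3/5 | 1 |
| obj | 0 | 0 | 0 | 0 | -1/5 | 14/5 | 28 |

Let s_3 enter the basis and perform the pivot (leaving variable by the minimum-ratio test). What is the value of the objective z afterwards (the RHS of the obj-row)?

88/3

Ratio test on column s_3 — row 1: entry -7/5 ≤ 0; row 2: entry -2/5 ≤ 0; row 3: 4/(3/5) = 20/3; row 4: entry -2/5 ≤ 0. Minimum is 20/3 at row 3 (x2 leaves); pivot element 3/5.
Pivot on row 3; the obj-row RHS becomes 28 − (-1/5)·(20/3) = 88/3.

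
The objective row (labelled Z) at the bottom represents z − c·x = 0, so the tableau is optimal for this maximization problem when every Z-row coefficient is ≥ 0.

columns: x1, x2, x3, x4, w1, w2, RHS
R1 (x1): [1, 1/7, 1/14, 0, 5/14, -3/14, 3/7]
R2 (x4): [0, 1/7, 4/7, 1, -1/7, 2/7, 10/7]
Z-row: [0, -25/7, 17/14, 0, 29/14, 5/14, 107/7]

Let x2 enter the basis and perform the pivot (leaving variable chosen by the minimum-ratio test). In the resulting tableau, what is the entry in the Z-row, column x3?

3

Ratio test on column x2 — row 1: (3/7)/(1/7) = 3; row 2: (10/7)/(1/7) = 10. Minimum is 3 at row 1 (x1 leaves); pivot element 1/7.
Divide row 1 by 1/7; eliminate column x2 from the other rows.
Z-row update in column x3: 17/14 − (-25/7)·(1/2) = 3.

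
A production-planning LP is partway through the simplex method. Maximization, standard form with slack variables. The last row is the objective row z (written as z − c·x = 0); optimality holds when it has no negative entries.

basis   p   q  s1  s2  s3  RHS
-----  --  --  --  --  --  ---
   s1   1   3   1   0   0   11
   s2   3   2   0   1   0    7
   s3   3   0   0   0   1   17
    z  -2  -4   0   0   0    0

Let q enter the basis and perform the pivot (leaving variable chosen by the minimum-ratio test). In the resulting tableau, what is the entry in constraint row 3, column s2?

0

Ratio test on column q — row 1: 11/3 = 11/3; row 2: 7/2 = 7/2; row 3: entry 0 ≤ 0. Minimum is 7/2 at row 2 (s2 leaves); pivot element 2.
Divide row 2 by 2; eliminate column q from the other rows.
Row 3 update in column s2: 0 − 0·(1/2) = 0.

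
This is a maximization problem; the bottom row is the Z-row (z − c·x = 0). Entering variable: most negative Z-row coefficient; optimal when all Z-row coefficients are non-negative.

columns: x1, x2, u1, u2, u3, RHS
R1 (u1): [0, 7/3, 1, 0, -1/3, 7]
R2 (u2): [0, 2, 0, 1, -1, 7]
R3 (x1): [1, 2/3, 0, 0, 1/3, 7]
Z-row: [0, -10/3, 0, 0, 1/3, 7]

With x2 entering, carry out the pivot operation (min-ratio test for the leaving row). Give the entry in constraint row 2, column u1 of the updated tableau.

Ratio test on column x2 — row 1: 7/(7/3) = 3; row 2: 7/2 = 7/2; row 3: 7/(2/3) = 21/2. Minimum is 3 at row 1 (u1 leaves); pivot element 7/3.
Divide row 1 by 7/3; eliminate column x2 from the other rows.
Row 2 update in column u1: 0 − 2·(3/7) = -6/7.

-6/7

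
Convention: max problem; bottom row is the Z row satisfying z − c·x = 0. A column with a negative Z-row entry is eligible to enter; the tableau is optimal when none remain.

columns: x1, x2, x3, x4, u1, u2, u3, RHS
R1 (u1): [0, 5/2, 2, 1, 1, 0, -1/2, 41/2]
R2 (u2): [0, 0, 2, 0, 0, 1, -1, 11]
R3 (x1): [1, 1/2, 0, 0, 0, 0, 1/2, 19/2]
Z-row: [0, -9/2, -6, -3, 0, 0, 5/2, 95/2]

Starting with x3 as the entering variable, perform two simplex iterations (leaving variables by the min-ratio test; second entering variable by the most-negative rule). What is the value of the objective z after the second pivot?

Ratio test on column x3 — row 1: (41/2)/2 = 41/4; row 2: 11/2 = 11/2; row 3: entry 0 ≤ 0. Minimum is 11/2 at row 2 (u2 leaves); pivot element 2.
Pivot on row 2; the Z-row RHS becomes 95/2 − (-6)·(11/2) = 161/2.
Next entering variable (most negative Z-row entry -9/2): x2.
Ratio test on column x2 — row 1: (19/2)/(5/2) = 19/5; row 2: entry 0 ≤ 0; row 3: (19/2)/(1/2) = 19. Minimum is 19/5 at row 1 (u1 leaves); pivot element 5/2.
After the second pivot the Z-row RHS is 161/2 − (-9/2)·(19/5) = 488/5.

488/5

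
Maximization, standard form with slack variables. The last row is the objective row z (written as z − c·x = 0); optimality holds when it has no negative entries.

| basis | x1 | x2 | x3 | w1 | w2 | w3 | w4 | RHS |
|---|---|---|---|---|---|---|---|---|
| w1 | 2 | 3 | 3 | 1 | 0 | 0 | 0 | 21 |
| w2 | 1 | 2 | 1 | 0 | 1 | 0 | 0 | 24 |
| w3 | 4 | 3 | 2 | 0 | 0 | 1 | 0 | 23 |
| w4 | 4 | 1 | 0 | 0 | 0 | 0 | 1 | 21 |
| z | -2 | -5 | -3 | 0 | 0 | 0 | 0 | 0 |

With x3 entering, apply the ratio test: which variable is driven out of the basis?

w1

Column x3 entries and ratios — w1: 21/3 = 7; w2: 24/1 = 24; w3: 23/2 = 23/2; w4: 0 ≤ 0, skip.
Smallest ratio is 7 in the row of w1, so w1 leaves.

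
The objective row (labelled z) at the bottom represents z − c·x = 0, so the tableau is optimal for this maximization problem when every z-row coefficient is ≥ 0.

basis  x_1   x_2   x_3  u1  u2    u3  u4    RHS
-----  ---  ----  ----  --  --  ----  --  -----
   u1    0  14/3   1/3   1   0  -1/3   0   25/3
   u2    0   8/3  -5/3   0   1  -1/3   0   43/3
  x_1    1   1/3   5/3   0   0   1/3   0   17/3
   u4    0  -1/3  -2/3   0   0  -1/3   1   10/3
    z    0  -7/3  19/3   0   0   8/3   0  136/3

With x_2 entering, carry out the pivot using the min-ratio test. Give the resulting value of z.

99/2

Ratio test on column x_2 — row 1: (25/3)/(14/3) = 25/14; row 2: (43/3)/(8/3) = 43/8; row 3: (17/3)/(1/3) = 17; row 4: entry -1/3 ≤ 0. Minimum is 25/14 at row 1 (u1 leaves); pivot element 14/3.
Pivot on row 1; the z-row RHS becomes 136/3 − (-7/3)·(25/14) = 99/2.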